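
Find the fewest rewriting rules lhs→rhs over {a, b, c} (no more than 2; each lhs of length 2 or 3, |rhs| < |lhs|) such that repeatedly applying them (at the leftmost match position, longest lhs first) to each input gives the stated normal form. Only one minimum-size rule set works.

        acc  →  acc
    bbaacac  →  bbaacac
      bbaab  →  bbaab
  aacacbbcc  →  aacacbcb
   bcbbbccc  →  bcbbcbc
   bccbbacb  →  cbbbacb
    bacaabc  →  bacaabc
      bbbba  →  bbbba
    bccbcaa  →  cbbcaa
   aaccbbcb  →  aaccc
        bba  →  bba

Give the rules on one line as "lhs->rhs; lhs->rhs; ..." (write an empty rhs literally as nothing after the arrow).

  | acc
  | bbaacac
  | bbaab
  | aacacbbcc => aacacbcb

bcc->cb; ccb->cc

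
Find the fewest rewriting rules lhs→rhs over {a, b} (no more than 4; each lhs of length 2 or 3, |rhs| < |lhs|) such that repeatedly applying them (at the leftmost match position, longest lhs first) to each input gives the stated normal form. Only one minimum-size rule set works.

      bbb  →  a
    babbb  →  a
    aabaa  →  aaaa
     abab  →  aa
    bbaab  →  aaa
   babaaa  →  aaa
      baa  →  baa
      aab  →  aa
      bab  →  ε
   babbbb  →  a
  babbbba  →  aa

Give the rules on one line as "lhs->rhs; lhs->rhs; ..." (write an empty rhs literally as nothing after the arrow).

  | bbb => ab => a
  | babbb => bb => a
  | aabaa => aaaa
  | abab => aab => aa

ab->a; bab->; bb->a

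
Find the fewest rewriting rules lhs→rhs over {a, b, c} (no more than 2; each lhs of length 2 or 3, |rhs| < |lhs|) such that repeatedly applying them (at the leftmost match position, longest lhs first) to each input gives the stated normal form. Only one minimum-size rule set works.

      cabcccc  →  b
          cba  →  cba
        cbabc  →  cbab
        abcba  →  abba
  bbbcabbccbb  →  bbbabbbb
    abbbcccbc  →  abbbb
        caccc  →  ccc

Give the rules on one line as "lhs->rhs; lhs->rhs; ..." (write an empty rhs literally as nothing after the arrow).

bc->b; ca->

  | cabcccc => bcccc => bccc => bcc => bc => b
  | cba
  | cbabc => cbab
  | abcba => abba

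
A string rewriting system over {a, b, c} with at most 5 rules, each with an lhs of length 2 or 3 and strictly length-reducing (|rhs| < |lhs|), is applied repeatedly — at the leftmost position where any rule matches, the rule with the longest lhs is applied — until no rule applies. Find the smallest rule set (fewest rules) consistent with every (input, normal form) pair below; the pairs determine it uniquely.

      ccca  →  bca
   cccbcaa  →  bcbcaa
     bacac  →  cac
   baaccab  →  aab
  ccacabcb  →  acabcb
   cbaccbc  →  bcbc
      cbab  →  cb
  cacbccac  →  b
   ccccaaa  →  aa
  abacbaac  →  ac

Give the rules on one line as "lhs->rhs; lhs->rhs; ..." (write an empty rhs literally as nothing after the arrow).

  | ccca => bca
  | cccbcaa => bcbcaa
  | bacac => cac
  | baaccab => accab => aab

acb->b; ba->; cc->b; cca->a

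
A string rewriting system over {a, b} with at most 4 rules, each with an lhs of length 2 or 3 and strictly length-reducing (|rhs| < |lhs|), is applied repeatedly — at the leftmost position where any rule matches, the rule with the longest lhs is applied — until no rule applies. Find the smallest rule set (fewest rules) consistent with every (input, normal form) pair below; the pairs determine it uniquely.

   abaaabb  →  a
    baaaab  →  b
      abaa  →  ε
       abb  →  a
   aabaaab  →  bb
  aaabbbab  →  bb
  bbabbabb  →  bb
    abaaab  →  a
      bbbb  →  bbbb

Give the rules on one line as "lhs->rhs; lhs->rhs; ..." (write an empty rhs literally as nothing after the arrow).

  | abaaabb => aaaabb => baabb => abb => ab => a
  | baaaab => aaab => bab => b
  | abaa => aaa => ba => ε
  | abb => ab => a

aa->b; ab->a; ba->; bba->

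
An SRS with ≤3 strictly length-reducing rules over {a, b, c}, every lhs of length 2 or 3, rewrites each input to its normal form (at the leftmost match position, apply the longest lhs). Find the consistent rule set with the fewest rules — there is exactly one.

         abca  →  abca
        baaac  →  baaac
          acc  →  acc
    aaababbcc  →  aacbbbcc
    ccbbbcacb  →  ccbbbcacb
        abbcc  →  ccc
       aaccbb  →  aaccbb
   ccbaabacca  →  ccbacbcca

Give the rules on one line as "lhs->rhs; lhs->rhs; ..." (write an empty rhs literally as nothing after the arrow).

  | abca
  | baaac
  | acc
  | aaababbcc => aacbbbcc

aba->cb; abb->c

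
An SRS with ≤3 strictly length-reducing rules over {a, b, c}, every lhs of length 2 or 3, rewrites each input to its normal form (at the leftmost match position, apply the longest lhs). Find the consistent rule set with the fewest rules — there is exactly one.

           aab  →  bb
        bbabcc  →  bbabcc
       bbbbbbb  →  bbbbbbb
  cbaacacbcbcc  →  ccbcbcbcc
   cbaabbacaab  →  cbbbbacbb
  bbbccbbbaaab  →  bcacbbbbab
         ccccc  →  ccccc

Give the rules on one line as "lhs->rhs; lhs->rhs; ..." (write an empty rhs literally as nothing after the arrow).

aa->b; bbc->ca

  | aab => bb
  | bbabcc
  | bbbbbbb
  | cbaacacbcbcc => cbbcacbcbcc => ccaacbcbcc => ccbcbcbcc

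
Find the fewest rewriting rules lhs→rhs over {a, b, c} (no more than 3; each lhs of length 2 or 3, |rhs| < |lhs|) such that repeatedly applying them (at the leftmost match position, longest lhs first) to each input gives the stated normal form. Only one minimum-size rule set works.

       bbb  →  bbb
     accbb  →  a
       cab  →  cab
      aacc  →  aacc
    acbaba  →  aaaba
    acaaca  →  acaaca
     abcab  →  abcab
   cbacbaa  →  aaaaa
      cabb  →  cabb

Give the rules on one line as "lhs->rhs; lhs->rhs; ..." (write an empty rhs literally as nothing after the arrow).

cb->; cba->aa

  | bbb
  | accbb => acb => a
  | cab
  | aacc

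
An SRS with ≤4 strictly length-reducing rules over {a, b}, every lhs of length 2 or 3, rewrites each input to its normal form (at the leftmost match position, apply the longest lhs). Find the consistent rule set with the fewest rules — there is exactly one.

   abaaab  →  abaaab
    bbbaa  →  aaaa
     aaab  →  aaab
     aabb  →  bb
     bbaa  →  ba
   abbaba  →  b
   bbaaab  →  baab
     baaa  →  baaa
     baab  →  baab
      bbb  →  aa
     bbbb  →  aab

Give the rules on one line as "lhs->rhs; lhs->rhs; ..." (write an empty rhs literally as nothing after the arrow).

  | abaaab
  | bbbaa => aaaa
  | aaab
  | aabb => abb => bb

abb->bb; bba->b; bbb->aa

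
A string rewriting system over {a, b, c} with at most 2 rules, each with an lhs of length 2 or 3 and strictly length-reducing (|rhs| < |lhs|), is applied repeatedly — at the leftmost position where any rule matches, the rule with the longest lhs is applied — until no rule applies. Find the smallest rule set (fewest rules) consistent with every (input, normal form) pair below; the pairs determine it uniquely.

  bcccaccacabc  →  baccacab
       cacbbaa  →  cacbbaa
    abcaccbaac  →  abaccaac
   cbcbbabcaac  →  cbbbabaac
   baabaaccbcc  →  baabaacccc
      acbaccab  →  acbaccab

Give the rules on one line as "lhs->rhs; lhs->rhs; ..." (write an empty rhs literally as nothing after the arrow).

bc->b; ccb->cc

  | bcccaccacabc => bccaccacabc => bcaccacabc => baccacabc => baccacab
  | cacbbaa
  | abcaccbaac => abaccbaac => abaccaac
  | cbcbbabcaac => cbbbabcaac => cbbbabaac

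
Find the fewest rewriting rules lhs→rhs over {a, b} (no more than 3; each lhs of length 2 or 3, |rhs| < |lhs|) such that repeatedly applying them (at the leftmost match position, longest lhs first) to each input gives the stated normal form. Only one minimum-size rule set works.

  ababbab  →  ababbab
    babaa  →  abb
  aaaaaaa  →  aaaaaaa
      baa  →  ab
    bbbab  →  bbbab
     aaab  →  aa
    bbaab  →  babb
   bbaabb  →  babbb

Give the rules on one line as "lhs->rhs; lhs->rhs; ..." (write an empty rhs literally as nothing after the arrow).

  | ababbab
  | babaa => baab => abb
  | aaaaaaa
  | baa => ab

aab->a; baa->ab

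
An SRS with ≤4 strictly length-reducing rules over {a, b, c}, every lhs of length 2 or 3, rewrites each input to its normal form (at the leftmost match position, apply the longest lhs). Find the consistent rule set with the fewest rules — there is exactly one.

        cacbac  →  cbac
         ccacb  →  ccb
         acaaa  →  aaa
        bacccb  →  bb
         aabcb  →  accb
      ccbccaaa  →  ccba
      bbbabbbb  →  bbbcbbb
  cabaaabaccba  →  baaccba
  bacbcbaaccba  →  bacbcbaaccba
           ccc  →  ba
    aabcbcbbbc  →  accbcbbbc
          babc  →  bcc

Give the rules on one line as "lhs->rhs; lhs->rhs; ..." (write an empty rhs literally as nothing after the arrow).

ab->c; ca->; ccc->ba

  | cacbac => cbac
  | ccacb => ccb
  | acaaa => aaa
  | bacccb => babab => bcab => bb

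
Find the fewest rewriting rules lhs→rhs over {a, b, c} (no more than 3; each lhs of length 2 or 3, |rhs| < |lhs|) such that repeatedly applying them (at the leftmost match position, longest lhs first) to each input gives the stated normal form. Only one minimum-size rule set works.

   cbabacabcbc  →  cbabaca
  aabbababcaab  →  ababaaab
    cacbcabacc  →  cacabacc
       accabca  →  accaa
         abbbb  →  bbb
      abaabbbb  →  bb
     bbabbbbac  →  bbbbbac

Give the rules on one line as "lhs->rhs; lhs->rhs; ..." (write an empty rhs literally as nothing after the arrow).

abb->b; bc->

  | cbabacabcbc => cbabacabc => cbabaca
  | aabbababcaab => abababcaab => ababaaab
  | cacbcabacc => cacabacc
  | accabca => accaa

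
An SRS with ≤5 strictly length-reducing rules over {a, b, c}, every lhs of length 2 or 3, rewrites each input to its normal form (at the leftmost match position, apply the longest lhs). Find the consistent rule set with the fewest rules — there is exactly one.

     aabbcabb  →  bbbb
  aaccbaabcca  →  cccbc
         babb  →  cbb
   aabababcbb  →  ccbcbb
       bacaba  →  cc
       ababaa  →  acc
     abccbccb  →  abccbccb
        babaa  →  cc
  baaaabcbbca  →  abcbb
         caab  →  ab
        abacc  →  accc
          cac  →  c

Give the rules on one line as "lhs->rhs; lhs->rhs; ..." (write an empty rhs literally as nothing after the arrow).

aa->; ba->c; baa->c; ca->

  | aabbcabb => bbcabb => bbbb
  | aaccbaabcca => ccbaabcca => cccbcca => cccbc
  | babb => cbb
  | aabababcbb => bababcbb => cbabcbb => ccbcbb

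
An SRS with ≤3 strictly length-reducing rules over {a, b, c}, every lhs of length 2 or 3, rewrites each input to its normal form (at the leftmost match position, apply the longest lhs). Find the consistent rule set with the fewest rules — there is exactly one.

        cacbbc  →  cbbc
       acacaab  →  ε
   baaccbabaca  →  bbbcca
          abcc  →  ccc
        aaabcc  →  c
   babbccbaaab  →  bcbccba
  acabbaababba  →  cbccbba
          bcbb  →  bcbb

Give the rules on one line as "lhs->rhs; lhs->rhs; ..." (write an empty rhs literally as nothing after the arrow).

  | cacbbc => cbbc
  | acacaab => acaab => aab => ac => ε
  | baaccbabaca => bacbabaca => bbabaca => bbbcca
  | abcc => ccc

ab->c; aba->bc; ac->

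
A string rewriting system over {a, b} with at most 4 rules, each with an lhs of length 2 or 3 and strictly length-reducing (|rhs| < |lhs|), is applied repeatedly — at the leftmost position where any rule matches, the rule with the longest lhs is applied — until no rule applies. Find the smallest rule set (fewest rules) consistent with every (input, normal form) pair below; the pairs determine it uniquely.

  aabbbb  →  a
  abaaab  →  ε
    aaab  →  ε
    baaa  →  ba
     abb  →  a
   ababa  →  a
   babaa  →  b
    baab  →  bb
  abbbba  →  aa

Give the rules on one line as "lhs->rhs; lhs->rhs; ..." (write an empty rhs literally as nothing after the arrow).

  | aabbbb => abbbb => abb => a
  | abaaab => aaab => aab => ab => ε
  | aaab => aab => ab => ε
  | baaa => ba

aab->ab; ab->; abb->a; baa->b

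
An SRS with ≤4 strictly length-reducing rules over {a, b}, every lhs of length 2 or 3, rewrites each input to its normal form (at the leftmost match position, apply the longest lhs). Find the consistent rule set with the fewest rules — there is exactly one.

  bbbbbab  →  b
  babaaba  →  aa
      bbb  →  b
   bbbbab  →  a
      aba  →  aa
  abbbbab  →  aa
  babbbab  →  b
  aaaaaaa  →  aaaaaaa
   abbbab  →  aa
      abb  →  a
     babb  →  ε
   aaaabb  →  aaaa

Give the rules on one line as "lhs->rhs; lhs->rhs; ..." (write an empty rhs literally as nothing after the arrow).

  | bbbbbab => bbbab => bab => b
  | babaaba => baaba => aba => aa
  | bbb => b
  | bbbbab => bbab => ab => a

ab->a; ba->; bb->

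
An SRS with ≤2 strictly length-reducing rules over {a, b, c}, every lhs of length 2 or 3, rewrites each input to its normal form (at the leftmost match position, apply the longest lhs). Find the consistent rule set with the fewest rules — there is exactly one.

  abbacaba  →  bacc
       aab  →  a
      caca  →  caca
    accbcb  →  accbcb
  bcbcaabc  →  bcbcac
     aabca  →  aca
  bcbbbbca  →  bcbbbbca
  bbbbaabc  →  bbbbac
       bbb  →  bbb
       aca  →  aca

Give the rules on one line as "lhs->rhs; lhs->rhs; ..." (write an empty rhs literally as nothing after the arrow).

ab->; aba->c

  | abbacaba => bacaba => bacc
  | aab => a
  | caca
  | accbcb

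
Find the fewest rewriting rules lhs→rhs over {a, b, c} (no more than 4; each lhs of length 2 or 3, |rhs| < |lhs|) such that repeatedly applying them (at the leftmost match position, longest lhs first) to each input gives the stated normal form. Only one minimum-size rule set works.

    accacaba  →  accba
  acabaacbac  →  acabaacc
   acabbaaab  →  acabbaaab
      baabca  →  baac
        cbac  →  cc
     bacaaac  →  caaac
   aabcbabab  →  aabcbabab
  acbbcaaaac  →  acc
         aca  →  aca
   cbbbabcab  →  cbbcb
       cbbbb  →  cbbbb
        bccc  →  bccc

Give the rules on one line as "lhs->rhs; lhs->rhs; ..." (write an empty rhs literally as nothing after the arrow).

bac->c; bca->c; cca->cb

  | accacaba => acbcaba => accba
  | acabaacbac => acabaacc
  | acabbaaab
  | baabca => baac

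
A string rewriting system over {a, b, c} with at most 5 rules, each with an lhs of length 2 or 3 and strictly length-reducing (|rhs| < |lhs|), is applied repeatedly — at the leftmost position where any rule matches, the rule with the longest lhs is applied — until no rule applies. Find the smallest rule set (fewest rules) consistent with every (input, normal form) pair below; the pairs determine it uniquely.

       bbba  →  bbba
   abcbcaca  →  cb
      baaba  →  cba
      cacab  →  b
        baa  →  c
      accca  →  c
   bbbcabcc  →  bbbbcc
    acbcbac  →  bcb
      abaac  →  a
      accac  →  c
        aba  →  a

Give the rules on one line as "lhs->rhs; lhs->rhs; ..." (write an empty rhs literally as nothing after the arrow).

  | bbba
  | abcbcaca => cbcaca => cbca => cb
  | baaba => cba
  | cacab => cab => b

ab->; ac->; baa->c; ca->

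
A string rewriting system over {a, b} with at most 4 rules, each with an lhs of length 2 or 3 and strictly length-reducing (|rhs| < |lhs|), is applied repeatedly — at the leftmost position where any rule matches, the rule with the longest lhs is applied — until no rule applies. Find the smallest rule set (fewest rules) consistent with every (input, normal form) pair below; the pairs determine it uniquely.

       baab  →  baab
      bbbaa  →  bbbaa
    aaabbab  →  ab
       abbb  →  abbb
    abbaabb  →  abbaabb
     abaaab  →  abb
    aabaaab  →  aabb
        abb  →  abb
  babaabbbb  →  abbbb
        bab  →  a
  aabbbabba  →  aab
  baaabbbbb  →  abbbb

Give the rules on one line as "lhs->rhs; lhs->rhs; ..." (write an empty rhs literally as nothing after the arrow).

aaa->a; aba->ab; bab->a

  | baab
  | bbbaa
  | aaabbab => abbab => aba => ab
  | abbb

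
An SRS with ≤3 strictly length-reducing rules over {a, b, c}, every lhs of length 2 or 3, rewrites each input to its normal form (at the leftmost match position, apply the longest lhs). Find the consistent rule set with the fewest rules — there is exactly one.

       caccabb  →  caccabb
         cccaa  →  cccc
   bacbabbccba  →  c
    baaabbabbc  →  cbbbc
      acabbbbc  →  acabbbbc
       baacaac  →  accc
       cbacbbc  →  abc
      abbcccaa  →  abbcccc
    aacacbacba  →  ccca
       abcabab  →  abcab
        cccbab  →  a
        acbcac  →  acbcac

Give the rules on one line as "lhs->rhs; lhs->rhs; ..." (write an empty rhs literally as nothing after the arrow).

aa->c; ba->; ccb->a

  | caccabb
  | cccaa => cccc
  | bacbabbccba => cbabbccba => cbbccba => cbbaa => cba => c
  | baaabbabbc => aabbabbc => cbbabbc => cbbbc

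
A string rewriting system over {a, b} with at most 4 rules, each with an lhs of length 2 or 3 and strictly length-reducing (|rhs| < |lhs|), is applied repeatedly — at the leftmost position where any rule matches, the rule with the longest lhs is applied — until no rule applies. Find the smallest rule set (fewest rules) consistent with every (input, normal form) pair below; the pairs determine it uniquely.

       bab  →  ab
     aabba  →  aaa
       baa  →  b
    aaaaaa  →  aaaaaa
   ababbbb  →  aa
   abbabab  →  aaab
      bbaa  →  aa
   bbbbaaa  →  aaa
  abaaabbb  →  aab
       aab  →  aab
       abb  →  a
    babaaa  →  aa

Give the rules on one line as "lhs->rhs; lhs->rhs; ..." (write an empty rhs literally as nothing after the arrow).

  | bab => ab
  | aabba => aaa
  | baa => b
  | aaaaaa

ba->a; baa->b; bb->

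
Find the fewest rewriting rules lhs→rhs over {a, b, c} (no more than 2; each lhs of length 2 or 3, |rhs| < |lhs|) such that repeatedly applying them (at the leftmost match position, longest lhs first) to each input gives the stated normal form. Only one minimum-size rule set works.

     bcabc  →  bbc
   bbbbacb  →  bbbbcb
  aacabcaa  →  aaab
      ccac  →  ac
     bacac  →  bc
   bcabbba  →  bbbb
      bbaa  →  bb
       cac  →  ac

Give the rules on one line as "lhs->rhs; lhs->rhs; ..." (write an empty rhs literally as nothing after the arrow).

  | bcabc => babc => bbc
  | bbbbacb => bbbbcb
  | aacabcaa => aaabcaa => aaabaa => aaaba => aaab
  | ccac => cac => ac

ba->b; ca->a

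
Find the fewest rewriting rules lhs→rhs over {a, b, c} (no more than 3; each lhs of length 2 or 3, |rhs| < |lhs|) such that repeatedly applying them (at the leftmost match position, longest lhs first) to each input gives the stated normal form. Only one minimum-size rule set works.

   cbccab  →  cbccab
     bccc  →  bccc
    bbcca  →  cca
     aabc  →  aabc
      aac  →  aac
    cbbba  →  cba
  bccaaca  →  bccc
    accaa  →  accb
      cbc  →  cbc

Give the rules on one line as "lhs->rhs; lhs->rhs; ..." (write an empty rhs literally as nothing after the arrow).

bb->; bca->c; caa->cb

  | cbccab
  | bccc
  | bbcca => cca
  | aabc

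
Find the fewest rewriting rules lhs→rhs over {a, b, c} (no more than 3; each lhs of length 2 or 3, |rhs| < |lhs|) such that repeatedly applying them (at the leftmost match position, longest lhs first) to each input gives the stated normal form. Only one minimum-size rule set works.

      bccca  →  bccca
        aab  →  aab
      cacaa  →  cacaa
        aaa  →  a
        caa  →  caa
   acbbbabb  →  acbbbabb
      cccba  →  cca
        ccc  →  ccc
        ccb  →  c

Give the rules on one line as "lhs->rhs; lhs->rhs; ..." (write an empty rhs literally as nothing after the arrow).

  | bccca
  | aab
  | cacaa
  | aaa => a

aaa->a; ccb->c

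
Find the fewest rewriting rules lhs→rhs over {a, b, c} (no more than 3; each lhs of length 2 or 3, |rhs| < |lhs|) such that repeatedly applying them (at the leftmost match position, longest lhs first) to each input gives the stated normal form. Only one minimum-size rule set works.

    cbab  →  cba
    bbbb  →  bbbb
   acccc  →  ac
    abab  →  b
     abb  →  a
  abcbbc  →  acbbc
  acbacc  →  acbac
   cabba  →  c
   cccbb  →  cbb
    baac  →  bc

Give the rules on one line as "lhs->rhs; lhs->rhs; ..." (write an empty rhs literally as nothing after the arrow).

  | cbab => cba
  | bbbb
  | acccc => accc => acc => ac
  | abab => aab => b

aa->; ab->a; cc->c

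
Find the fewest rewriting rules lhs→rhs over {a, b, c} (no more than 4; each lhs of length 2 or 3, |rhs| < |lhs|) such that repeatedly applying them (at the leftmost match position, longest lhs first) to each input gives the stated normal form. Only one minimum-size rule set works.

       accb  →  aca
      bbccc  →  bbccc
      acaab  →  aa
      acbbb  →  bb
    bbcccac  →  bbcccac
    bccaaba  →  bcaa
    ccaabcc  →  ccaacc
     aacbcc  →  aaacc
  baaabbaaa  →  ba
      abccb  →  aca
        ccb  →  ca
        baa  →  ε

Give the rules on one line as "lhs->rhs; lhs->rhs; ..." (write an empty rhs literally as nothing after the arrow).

ab->b; abc->ac; baa->; cb->a

  | accb => aca
  | bbccc
  | acaab => acab => acb => aa
  | acbbb => aabb => abb => bb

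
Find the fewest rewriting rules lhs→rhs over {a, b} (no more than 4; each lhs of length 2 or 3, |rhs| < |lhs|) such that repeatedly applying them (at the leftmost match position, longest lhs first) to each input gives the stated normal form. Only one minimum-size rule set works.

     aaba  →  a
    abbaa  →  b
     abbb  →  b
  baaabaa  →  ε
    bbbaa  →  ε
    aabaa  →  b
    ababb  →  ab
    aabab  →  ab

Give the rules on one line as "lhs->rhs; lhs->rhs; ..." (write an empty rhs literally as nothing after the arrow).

  | aaba => bba => a
  | abbaa => aa => b
  | abbb => b
  | baaabaa => bbabaa => abaa => abb => ε

aa->b; abb->; bb->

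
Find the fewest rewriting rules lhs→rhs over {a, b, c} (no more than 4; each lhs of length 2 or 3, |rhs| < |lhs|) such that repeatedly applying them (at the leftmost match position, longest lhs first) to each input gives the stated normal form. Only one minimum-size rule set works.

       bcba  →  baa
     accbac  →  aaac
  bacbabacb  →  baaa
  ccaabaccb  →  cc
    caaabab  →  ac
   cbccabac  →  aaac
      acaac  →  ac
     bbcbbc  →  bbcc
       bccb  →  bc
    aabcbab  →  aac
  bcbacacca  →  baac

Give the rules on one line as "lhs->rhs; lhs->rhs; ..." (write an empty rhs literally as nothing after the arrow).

ab->c; acc->ac; ca->c; cb->a

  | bcba => baa
  | accbac => acbac => aaac
  | bacbabacb => baaabacb => baacacb => baaccb => baacb => baaa
  | ccaabaccb => ccabaccb => ccbaccb => caaccb => caccb => cccb => cca => cc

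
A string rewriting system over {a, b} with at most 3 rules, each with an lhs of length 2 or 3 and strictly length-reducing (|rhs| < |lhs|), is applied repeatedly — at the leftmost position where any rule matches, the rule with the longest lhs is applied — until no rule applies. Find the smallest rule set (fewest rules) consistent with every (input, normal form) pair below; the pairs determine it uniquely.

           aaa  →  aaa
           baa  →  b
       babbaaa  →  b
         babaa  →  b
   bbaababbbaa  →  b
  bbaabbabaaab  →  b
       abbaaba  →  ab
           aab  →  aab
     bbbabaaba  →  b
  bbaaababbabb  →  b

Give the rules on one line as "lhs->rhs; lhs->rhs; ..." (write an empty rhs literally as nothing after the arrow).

  | aaa
  | baa => ba => b
  | babbaaa => bbbaaa => bbaaa => baaa => baa => ba => b
  | babaa => bbaa => baa => ba => b

ba->b; bb->b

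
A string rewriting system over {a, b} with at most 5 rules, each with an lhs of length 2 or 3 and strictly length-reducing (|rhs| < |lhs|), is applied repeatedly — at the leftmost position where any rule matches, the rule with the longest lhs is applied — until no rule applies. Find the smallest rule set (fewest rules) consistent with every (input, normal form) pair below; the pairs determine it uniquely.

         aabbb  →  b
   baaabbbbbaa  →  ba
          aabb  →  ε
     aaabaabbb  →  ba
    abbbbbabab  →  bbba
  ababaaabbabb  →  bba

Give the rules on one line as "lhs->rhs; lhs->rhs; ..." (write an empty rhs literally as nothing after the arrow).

  | aabbb => abbb => b
  | baaabbbbbaa => baabbbbbaa => babbbbbaa => babbbbaa => babbbaa => babbaa => babaa => baaa => baa => ba
  | aabb => abb => ε
  | aaabaabbb => aabaabbb => abaabbb => babbb => babb => bab => ba

aa->a; aba->b; abb->; bab->ba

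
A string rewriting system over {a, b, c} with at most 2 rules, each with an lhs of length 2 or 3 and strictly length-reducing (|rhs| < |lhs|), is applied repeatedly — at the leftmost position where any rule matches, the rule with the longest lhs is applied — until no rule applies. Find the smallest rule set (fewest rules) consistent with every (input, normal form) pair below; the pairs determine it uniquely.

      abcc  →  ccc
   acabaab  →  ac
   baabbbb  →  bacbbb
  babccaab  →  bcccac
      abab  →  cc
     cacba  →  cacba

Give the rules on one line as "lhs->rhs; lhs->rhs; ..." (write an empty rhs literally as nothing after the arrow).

ab->c; acc->

  | abcc => ccc
  | acabaab => accaab => aab => ac
  | baabbbb => bacbbb
  | babccaab => bcccaab => bcccac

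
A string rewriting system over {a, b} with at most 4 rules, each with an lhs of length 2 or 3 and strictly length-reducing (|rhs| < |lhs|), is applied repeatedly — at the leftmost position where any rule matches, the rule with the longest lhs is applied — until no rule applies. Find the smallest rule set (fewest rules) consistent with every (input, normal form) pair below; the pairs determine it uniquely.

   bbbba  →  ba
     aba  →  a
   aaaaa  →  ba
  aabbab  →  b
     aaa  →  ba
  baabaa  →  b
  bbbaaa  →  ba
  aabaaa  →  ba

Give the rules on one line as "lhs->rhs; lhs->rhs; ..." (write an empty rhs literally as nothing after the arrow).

aa->b; ab->; bb->b

  | bbbba => bbba => bba => ba
  | aba => a
  | aaaaa => baaa => bba => ba
  | aabbab => bbbab => bbab => bab => b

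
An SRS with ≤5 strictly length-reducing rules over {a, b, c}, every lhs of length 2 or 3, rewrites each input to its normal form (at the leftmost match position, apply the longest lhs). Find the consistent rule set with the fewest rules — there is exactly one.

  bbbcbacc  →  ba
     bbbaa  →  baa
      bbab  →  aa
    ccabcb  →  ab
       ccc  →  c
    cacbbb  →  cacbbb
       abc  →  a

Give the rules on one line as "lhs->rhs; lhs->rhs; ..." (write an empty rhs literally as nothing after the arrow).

  | bbbcbacc => bbbacc => bbacc => bacc => ba
  | bbbaa => bbaa => baa
  | bbab => bab => aa
  | ccabcb => abcb => ab

bab->aa; bba->ba; bc->; cc->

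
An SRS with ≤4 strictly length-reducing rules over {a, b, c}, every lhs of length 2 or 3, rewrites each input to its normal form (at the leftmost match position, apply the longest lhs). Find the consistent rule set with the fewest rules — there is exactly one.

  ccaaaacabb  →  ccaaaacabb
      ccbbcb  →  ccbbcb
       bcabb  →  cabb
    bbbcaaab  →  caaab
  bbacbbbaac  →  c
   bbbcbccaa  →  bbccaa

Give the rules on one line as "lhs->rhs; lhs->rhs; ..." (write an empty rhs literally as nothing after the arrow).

  | ccaaaacabb
  | ccbbcb
  | bcabb => cabb
  | bbbcaaab => bbcaaab => bcaaab => caaab

ba->; bca->ca; cbc->ac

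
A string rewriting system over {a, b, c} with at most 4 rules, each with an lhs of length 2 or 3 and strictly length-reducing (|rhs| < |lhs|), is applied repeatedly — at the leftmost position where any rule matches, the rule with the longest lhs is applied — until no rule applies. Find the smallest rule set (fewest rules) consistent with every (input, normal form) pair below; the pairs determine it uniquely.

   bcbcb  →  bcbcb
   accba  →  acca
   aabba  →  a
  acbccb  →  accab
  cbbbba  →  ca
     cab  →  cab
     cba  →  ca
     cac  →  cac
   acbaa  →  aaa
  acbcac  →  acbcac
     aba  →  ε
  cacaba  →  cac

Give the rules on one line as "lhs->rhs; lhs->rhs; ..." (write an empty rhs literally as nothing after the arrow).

aba->; ba->a; bcc->ca; caa->aa

  | bcbcb
  | accba => acca
  | aabba => aaba => a
  | acbccb => accab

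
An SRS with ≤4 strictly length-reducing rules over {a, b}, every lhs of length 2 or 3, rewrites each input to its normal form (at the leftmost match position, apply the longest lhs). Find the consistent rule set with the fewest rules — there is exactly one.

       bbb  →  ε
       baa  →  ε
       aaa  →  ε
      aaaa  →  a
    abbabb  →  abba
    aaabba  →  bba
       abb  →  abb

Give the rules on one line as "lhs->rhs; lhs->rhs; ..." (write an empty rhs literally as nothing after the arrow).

aaa->; baa->; bab->ba; bbb->

  | bbb => ε
  | baa => ε
  | aaa => ε
  | aaaa => a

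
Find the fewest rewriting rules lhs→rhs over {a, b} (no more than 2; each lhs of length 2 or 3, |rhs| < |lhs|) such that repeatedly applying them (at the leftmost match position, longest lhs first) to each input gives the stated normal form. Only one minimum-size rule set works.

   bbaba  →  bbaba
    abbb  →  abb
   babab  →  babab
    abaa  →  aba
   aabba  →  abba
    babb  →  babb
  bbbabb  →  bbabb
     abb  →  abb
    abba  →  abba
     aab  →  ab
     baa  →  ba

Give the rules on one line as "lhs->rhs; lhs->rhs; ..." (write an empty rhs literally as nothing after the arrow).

  | bbaba
  | abbb => abb
  | babab
  | abaa => aba

aa->a; bbb->bb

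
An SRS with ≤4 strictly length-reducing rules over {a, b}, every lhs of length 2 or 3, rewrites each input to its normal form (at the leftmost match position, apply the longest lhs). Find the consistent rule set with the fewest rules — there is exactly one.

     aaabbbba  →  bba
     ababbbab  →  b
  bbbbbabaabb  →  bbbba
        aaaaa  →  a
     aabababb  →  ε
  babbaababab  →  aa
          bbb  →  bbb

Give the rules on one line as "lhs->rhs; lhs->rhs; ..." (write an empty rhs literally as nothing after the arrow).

aaa->a; ab->b; abb->; bab->aa

  | aaabbbba => abbbba => bba
  | ababbbab => babbbab => aabbab => aab => ab => b
  | bbbbbabaabb => bbbbaaaabb => bbbbaabb => bbbba
  | aaaaa => aaa => a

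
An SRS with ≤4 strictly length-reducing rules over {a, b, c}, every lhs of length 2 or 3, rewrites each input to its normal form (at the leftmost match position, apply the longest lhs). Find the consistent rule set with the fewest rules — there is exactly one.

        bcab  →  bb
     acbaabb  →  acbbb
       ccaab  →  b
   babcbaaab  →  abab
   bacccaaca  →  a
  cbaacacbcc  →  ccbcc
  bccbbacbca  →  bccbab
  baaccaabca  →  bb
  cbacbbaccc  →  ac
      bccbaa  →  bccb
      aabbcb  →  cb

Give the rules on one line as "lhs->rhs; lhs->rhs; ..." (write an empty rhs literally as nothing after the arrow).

aa->; bac->a; bcb->cb; ca->

  | bcab => bb
  | acbaabb => acbbb
  | ccaab => cab => b
  | babcbaaab => bacbaaab => abaaab => abab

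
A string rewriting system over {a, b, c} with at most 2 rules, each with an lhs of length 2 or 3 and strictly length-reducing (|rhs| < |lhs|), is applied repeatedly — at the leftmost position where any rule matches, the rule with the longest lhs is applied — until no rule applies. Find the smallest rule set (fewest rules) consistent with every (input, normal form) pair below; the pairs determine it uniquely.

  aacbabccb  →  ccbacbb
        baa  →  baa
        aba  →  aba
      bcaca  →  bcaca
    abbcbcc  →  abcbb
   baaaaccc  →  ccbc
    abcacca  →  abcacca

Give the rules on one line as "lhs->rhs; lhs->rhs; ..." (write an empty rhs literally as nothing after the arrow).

aac->cc; bcc->cb

  | aacbabccb => ccbabccb => ccbacbb
  | baa
  | aba
  | bcaca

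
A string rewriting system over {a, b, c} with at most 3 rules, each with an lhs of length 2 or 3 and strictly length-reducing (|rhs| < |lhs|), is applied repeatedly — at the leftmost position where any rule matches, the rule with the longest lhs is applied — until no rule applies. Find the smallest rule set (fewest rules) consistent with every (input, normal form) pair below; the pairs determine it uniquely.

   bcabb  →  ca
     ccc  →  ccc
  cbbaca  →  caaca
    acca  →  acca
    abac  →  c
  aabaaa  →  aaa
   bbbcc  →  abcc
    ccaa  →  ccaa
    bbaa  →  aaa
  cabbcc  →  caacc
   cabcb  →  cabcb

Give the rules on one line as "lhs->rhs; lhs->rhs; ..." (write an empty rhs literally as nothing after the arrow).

aba->; bb->a; bca->c

  | bcabb => cbb => ca
  | ccc
  | cbbaca => caaca
  | acca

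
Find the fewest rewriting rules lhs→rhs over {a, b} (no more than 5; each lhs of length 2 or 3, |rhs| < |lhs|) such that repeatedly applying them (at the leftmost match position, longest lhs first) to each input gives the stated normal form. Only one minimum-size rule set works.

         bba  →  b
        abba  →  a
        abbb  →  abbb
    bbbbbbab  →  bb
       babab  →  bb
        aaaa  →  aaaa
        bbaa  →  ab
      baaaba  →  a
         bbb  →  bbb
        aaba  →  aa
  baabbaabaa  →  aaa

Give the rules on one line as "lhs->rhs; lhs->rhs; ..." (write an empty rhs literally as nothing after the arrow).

aba->a; ba->b; baa->ab; bba->ba

  | bba => ba => b
  | abba => aba => a
  | abbb
  | bbbbbbab => bbbbbab => bbbbab => bbbab => bbab => bab => bb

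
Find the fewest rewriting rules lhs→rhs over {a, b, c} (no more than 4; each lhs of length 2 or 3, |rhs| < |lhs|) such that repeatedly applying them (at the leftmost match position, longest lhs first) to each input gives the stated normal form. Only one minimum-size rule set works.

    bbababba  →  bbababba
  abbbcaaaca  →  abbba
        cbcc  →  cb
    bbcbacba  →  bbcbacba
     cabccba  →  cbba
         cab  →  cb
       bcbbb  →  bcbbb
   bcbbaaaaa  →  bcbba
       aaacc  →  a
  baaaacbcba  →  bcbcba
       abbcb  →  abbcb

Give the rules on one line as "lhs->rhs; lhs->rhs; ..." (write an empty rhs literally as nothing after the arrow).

aa->; ca->c; cc->

  | bbababba
  | abbbcaaaca => abbbcaaca => abbbcaca => abbbcca => abbba
  | cbcc => cb
  | bbcbacba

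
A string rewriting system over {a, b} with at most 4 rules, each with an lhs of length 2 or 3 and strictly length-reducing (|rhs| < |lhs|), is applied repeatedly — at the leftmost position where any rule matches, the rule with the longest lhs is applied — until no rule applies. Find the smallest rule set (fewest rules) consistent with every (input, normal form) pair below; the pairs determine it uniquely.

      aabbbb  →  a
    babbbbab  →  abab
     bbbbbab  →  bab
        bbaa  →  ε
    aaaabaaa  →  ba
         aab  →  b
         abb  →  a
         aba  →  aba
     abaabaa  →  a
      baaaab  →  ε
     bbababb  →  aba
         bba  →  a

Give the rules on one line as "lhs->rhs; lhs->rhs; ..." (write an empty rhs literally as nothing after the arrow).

aa->; bb->; bbb->ab

  | aabbbb => bbbb => abb => a
  | babbbbab => baabbab => bbbab => abab
  | bbbbbab => abbbab => aabab => bab
  | bbaa => aa => ε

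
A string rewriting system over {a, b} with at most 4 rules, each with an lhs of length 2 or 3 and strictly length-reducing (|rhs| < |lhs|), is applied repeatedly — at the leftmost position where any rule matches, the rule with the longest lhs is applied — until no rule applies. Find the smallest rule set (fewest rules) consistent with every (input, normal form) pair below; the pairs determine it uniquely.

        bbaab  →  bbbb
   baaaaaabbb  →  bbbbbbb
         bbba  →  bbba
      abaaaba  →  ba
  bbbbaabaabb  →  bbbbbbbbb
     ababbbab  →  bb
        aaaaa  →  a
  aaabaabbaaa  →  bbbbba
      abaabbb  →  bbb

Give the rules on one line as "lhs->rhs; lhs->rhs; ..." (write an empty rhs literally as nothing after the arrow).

aa->a; aab->b; ab->; baa->bb

  | bbaab => bbbb
  | baaaaaabbb => bbaaaabbb => bbbaabbb => bbbbbbb
  | bbba
  | abaaaba => aaaba => aaba => ba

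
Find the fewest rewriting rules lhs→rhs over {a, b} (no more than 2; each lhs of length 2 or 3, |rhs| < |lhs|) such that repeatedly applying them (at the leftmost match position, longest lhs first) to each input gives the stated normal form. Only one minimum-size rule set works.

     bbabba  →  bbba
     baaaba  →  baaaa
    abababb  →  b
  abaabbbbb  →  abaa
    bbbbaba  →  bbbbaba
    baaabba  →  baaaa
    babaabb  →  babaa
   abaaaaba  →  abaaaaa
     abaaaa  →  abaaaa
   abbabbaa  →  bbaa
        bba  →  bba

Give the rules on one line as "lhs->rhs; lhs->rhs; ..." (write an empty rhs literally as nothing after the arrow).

aab->aa; abb->b

  | bbabba => bbba
  | baaaba => baaaa
  | abababb => ababb => abb => b
  | abaabbbbb => abaabbbb => abaabbb => abaabb => abaab => abaa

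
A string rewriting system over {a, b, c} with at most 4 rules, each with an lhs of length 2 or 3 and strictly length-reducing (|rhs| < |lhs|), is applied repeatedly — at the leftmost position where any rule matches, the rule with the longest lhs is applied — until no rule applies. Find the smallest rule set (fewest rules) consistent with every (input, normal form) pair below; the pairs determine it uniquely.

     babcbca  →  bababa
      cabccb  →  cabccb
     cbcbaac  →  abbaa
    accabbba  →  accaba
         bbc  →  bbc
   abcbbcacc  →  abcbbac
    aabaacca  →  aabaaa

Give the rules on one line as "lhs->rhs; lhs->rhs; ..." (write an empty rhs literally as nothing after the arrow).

aac->aa; bbb->b; cac->a; cbc->ab

  | babcbca => bababa
  | cabccb
  | cbcbaac => abbaac => abbaa
  | accabbba => accaba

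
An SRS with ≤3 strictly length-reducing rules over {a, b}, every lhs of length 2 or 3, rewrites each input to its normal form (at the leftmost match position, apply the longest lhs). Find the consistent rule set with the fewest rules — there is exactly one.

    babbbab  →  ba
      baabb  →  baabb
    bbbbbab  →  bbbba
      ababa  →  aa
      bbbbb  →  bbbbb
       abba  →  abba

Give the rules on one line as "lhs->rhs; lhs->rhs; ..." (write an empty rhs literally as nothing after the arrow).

  | babbbab => abbab => aba => ba
  | baabb
  | bbbbbab => bbbba
  | ababa => baba => aa

aba->ba; bab->a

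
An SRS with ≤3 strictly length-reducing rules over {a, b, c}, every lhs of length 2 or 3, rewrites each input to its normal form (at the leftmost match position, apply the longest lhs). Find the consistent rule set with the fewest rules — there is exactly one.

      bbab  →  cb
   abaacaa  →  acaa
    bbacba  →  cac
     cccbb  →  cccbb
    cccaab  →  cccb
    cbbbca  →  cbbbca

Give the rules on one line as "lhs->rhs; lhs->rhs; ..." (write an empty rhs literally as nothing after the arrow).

ab->b; ba->; bba->ca

  | bbab => cab => cb
  | abaacaa => baacaa => acaa
  | bbacba => cacba => cac
  | cccbb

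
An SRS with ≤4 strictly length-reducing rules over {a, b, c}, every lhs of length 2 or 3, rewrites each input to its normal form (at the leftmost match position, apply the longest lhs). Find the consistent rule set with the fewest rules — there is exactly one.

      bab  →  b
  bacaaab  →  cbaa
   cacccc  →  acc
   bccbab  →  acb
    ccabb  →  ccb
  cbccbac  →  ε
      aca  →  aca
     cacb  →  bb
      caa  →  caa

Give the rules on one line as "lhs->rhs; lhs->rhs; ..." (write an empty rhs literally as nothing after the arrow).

  | bab => b
  | bacaaab => cbaaab => cbaa
  | cacccc => bccc => acc
  | bccbab => acbab => acb

ab->; bac->cb; bc->a; cac->b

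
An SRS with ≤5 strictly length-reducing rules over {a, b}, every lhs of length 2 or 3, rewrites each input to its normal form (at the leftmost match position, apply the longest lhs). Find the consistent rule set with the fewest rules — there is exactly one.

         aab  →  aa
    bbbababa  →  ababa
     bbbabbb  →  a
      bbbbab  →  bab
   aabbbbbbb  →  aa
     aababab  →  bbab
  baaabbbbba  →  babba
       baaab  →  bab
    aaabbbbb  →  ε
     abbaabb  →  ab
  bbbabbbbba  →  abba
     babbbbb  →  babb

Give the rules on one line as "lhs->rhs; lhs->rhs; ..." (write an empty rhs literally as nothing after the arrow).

  | aab => aa
  | bbbababa => ababa
  | bbbabbb => abbb => a
  | bbbbab => bab

aaa->b; aab->aa; baa->b; bbb->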